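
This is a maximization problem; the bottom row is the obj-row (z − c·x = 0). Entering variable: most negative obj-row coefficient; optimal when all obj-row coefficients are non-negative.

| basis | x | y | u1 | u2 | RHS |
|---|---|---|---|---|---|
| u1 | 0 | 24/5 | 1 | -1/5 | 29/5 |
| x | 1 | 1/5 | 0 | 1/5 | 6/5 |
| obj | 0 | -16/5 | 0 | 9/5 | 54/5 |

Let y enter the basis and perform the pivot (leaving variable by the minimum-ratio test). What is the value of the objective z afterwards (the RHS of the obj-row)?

Ratio test on column y — row 1: (29/5)/(24/5) = 29/24; row 2: (6/5)/(1/5) = 6. Minimum is 29/24 at row 1 (u1 leaves); pivot element 24/5.
Pivot on row 1; the obj-row RHS becomes 54/5 − (-16/5)·(29/24) = 44/3.

44/3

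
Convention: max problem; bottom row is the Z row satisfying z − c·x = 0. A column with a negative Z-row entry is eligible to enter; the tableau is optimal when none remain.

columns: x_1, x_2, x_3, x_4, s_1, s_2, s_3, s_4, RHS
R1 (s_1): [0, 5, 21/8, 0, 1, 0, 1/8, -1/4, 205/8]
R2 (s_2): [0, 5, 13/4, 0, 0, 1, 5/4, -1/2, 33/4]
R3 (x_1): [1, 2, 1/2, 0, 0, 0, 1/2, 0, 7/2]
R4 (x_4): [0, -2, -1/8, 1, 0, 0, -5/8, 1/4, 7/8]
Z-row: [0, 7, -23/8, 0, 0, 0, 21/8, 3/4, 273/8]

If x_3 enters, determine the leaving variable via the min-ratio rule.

Column x_3 entries and ratios — s_1: (205/8)/(21/8) = 205/21; s_2: (33/4)/(13/4) = 33/13; x_1: (7/2)/(1/2) = 7; x_4: -1/8 ≤ 0, skip.
Smallest ratio is 33/13 in the row of s_2, so s_2 leaves.

s_2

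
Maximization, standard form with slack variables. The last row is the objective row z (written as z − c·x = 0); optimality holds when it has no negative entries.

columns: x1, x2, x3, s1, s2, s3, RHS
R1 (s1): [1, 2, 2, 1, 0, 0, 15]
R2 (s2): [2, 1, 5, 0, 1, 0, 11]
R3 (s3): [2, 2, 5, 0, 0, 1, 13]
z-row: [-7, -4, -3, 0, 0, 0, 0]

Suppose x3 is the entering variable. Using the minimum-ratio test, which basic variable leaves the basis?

Column x3 entries and ratios — s1: 15/2 = 15/2; s2: 11/5 = 11/5; s3: 13/5 = 13/5.
Smallest ratio is 11/5 in the row of s2, so s2 leaves.

s2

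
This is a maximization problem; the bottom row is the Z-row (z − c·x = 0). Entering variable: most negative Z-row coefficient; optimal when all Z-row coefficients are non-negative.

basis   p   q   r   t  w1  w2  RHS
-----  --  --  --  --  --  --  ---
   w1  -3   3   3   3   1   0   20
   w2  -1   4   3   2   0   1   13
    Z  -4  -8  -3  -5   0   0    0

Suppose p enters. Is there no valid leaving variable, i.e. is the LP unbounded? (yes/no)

Every constraint-row entry in column p is ≤ 0, so increasing p is unbounded.

yes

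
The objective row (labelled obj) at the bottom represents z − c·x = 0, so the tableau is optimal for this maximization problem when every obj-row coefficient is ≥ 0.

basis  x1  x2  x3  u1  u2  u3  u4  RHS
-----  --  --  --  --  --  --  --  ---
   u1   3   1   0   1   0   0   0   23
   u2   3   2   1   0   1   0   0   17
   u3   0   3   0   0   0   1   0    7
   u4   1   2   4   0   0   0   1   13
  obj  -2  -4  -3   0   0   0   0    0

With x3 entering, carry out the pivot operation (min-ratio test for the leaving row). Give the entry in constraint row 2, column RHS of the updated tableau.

55/4

Ratio test on column x3 — row 1: entry 0 ≤ 0; row 2: 17/1 = 17; row 3: entry 0 ≤ 0; row 4: 13/4 = 13/4. Minimum is 13/4 at row 4 (u4 leaves); pivot element 4.
Divide row 4 by 4; eliminate column x3 from the other rows.
Row 2 update in column RHS: 17 − 1·(13/4) = 55/4.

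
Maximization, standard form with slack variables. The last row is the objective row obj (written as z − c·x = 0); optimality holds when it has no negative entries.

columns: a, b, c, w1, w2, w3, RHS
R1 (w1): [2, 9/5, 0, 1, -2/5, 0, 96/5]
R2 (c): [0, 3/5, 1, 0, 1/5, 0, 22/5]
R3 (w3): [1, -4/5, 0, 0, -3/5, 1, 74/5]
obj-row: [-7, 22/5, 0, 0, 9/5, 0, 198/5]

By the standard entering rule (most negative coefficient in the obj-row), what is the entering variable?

a

Negative obj-row entries: a: -7.
The most negative is -7 in column a, so a enters.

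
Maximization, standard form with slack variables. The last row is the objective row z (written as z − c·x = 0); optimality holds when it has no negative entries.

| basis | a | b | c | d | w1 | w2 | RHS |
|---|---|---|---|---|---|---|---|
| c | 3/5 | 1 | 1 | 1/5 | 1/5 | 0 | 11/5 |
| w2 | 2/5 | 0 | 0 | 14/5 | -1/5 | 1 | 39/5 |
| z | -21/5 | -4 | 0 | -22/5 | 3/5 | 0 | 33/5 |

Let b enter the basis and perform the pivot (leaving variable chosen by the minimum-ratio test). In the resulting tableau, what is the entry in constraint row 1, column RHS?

11/5

Ratio test on column b — row 1: (11/5)/1 = 11/5; row 2: entry 0 ≤ 0. Minimum is 11/5 at row 1 (c leaves); pivot element 1.
Divide row 1 by 1; eliminate column b from the other rows.
In the new row 1, the RHS entry is the old entry divided by the pivot: (11/5)/1 = 11/5.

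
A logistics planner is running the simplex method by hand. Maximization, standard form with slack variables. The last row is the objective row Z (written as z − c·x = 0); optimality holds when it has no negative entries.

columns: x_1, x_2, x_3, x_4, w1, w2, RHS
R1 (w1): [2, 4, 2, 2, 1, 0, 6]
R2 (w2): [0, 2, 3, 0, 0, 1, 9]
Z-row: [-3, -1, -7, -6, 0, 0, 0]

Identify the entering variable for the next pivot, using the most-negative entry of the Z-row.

Negative Z-row entries: x_1: -3, x_2: -1, x_3: -7, x_4: -6.
The most negative is -7 in column x_3, so x_3 enters.

x_3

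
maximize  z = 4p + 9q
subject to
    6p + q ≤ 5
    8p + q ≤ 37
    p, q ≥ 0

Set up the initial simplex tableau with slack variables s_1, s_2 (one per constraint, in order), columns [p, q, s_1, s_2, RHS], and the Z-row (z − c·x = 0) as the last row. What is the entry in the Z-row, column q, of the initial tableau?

The Z-row carries the negated objective coefficients: the q entry is -9.

-9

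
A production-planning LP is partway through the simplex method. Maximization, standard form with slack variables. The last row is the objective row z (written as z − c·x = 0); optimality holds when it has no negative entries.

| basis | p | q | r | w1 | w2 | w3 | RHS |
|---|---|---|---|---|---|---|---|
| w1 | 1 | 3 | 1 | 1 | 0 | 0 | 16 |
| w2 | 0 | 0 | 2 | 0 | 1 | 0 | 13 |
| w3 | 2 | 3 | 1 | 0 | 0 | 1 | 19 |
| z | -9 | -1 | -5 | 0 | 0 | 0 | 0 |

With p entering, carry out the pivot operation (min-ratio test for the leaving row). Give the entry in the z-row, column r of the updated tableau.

Ratio test on column p — row 1: 16/1 = 16; row 2: entry 0 ≤ 0; row 3: 19/2 = 19/2. Minimum is 19/2 at row 3 (w3 leaves); pivot element 2.
Divide row 3 by 2; eliminate column p from the other rows.
z-row update in column r: -5 − (-9)·(1/2) = -1/2.

-1/2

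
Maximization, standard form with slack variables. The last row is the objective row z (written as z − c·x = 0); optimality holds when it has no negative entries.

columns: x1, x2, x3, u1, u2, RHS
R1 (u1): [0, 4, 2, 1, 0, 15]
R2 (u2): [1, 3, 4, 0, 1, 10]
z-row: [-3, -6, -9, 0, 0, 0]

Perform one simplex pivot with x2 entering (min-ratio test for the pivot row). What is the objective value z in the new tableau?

Ratio test on column x2 — row 1: 15/4 = 15/4; row 2: 10/3 = 10/3. Minimum is 10/3 at row 2 (u2 leaves); pivot element 3.
Pivot on row 2; the z-row RHS becomes 0 − (-6)·(10/3) = 20.

20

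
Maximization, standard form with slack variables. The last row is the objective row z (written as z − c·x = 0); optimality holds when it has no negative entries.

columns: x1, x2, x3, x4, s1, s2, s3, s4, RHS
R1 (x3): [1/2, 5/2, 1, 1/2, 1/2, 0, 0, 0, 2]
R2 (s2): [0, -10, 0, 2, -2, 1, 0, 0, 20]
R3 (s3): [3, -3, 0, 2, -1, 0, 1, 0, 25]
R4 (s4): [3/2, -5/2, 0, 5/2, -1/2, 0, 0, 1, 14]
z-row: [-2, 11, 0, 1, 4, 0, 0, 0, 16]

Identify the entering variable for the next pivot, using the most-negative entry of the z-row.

Negative z-row entries: x1: -2.
The most negative is -2 in column x1, so x1 enters.

x1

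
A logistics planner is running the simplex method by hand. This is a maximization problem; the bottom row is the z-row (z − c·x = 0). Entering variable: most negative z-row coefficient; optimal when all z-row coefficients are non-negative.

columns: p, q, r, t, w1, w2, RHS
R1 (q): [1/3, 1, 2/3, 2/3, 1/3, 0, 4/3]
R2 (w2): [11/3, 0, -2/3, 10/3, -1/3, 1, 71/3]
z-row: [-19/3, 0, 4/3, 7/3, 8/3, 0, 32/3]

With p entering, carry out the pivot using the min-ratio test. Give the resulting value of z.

36

Ratio test on column p — row 1: (4/3)/(1/3) = 4; row 2: (71/3)/(11/3) = 71/11. Minimum is 4 at row 1 (q leaves); pivot element 1/3.
Pivot on row 1; the z-row RHS becomes 32/3 − (-19/3)·4 = 36.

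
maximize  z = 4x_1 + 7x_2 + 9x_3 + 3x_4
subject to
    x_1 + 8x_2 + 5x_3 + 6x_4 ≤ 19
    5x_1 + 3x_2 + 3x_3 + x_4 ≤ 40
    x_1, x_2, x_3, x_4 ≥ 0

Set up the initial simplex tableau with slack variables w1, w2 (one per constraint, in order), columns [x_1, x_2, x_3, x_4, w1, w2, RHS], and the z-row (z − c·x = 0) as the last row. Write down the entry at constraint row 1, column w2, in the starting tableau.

Slack w2 belongs to constraint 2; its column is the unit vector e_2, so the entry in row 1 is 0.

0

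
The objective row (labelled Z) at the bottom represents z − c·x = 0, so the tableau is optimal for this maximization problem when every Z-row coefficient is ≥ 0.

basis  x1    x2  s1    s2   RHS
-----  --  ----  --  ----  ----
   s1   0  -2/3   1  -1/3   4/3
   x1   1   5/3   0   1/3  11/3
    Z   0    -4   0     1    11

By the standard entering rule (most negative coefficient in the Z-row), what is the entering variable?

x2

Negative Z-row entries: x2: -4.
The most negative is -4 in column x2, so x2 enters.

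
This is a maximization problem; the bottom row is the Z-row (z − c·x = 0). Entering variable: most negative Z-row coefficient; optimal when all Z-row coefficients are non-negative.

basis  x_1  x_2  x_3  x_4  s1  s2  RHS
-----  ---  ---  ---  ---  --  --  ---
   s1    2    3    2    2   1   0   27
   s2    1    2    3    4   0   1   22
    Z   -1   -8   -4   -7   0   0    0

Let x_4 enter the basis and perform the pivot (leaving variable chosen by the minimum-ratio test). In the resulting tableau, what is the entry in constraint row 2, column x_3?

3/4

Ratio test on column x_4 — row 1: 27/2 = 27/2; row 2: 22/4 = 11/2. Minimum is 11/2 at row 2 (s2 leaves); pivot element 4.
Divide row 2 by 4; eliminate column x_4 from the other rows.
In the new row 2, the x_3 entry is the old entry divided by the pivot: 3/4 = 3/4.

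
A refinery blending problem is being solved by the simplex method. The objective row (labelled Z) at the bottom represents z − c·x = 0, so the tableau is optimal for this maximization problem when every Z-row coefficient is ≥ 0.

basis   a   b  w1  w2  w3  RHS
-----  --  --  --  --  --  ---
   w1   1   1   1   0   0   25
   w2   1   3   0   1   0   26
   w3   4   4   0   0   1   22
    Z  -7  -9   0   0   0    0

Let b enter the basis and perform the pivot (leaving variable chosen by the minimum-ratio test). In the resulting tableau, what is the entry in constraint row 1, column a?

0

Ratio test on column b — row 1: 25/1 = 25; row 2: 26/3 = 26/3; row 3: 22/4 = 11/2. Minimum is 11/2 at row 3 (w3 leaves); pivot element 4.
Divide row 3 by 4; eliminate column b from the other rows.
Row 1 update in column a: 1 − 1·1 = 0.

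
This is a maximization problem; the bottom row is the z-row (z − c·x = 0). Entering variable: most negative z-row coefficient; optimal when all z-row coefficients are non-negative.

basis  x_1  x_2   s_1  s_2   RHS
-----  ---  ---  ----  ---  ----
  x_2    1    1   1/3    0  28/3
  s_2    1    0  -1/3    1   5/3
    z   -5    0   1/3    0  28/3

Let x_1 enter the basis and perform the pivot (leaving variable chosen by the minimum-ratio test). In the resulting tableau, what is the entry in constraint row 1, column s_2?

-1

Ratio test on column x_1 — row 1: (28/3)/1 = 28/3; row 2: (5/3)/1 = 5/3. Minimum is 5/3 at row 2 (s_2 leaves); pivot element 1.
Divide row 2 by 1; eliminate column x_1 from the other rows.
Row 1 update in column s_2: 0 − 1·1 = -1.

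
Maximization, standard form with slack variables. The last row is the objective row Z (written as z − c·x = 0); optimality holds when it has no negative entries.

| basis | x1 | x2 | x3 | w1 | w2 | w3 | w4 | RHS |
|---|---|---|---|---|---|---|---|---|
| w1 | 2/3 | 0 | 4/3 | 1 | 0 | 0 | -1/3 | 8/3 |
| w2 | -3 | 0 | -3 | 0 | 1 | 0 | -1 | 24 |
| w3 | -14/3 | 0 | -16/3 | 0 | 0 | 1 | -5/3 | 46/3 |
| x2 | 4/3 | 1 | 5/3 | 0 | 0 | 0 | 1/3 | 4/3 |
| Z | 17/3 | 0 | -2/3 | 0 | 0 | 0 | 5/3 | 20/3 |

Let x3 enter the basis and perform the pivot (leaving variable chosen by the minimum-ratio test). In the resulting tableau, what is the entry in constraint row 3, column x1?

Ratio test on column x3 — row 1: (8/3)/(4/3) = 2; row 2: entry -3 ≤ 0; row 3: entry -16/3 ≤ 0; row 4: (4/3)/(5/3) = 4/5. Minimum is 4/5 at row 4 (x2 leaves); pivot element 5/3.
Divide row 4 by 5/3; eliminate column x3 from the other rows.
Row 3 update in column x1: -14/3 − (-16/3)·(4/5) = -2/5.

-2/5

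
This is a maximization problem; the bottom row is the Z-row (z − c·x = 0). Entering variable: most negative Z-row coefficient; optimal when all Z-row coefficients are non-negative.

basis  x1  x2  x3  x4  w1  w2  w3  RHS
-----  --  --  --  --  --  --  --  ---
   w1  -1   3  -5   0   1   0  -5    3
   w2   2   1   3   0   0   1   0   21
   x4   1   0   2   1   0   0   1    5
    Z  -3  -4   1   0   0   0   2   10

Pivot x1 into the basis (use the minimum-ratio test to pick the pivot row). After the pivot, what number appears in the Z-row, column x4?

Ratio test on column x1 — row 1: entry -1 ≤ 0; row 2: 21/2 = 21/2; row 3: 5/1 = 5. Minimum is 5 at row 3 (x4 leaves); pivot element 1.
Divide row 3 by 1; eliminate column x1 from the other rows.
Z-row update in column x4: 0 − (-3)·1 = 3.

3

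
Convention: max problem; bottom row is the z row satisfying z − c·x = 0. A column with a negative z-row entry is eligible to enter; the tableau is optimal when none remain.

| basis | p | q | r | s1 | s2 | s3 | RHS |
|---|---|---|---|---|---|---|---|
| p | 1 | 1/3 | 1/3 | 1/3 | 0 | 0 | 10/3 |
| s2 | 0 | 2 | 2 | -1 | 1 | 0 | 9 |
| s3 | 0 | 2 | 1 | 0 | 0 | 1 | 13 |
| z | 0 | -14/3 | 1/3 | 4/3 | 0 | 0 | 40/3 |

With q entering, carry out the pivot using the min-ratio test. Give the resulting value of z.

103/3

Ratio test on column q — row 1: (10/3)/(1/3) = 10; row 2: 9/2 = 9/2; row 3: 13/2 = 13/2. Minimum is 9/2 at row 2 (s2 leaves); pivot element 2.
Pivot on row 2; the z-row RHS becomes 40/3 − (-14/3)·(9/2) = 103/3.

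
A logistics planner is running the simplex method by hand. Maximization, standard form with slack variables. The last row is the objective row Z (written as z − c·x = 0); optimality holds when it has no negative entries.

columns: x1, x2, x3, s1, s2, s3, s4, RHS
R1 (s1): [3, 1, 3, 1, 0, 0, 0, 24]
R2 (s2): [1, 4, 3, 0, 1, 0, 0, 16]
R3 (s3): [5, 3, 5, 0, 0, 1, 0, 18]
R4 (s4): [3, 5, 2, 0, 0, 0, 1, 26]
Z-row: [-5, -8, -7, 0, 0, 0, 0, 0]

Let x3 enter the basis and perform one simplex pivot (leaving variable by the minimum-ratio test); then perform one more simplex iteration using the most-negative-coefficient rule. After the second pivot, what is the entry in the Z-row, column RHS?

376/11

Ratio test on column x3 — row 1: 24/3 = 8; row 2: 16/3 = 16/3; row 3: 18/5 = 18/5; row 4: 26/2 = 13. Minimum is 18/5 at row 3 (s3 leaves); pivot element 5.
Divide row 3 by 5; eliminate column x3 from the other rows.
Second iteration: most negative Z-row entry is -19/5 in column x2, so x2 enters.
Ratio test on column x2 — row 1: entry -4/5 ≤ 0; row 2: (26/5)/(11/5) = 26/11; row 3: (18/5)/(3/5) = 6; row 4: (94/5)/(19/5) = 94/19. Minimum is 26/11 at row 2 (s2 leaves); pivot element 11/5.
Divide row 2 by 11/5; eliminate column x2 from the other rows.
After both pivots, the entry at the Z-row, column RHS is 376/11.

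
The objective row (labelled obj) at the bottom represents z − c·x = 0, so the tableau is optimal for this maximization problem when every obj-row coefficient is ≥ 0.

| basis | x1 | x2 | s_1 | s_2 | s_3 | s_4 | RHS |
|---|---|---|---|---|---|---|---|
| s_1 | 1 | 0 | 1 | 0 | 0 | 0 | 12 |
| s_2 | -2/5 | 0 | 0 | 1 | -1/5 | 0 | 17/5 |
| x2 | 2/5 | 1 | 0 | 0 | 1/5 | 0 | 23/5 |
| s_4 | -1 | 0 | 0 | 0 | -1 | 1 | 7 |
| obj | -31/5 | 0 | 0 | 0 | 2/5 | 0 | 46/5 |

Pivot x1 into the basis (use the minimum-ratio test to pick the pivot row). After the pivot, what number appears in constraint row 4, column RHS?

Ratio test on column x1 — row 1: 12/1 = 12; row 2: entry -2/5 ≤ 0; row 3: (23/5)/(2/5) = 23/2; row 4: entry -1 ≤ 0. Minimum is 23/2 at row 3 (x2 leaves); pivot element 2/5.
Divide row 3 by 2/5; eliminate column x1 from the other rows.
Row 4 update in column RHS: 7 − (-1)·(23/2) = 37/2.

37/2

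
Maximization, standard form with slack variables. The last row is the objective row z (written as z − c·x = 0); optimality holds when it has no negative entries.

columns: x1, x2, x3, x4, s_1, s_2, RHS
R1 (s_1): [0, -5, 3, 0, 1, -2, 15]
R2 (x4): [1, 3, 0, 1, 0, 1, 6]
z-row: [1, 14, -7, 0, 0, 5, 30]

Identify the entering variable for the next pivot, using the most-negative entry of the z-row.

x3

Negative z-row entries: x3: -7.
The most negative is -7 in column x3, so x3 enters.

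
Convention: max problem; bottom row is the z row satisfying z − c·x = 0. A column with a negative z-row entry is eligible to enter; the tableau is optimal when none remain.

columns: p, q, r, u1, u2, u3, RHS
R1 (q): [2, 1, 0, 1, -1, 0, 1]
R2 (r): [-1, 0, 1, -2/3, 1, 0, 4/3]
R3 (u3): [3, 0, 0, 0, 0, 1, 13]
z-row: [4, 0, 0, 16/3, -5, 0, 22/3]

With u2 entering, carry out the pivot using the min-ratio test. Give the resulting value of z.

Ratio test on column u2 — row 1: entry -1 ≤ 0; row 2: (4/3)/1 = 4/3; row 3: entry 0 ≤ 0. Minimum is 4/3 at row 2 (r leaves); pivot element 1.
Pivot on row 2; the z-row RHS becomes 22/3 − (-5)·(4/3) = 14.

14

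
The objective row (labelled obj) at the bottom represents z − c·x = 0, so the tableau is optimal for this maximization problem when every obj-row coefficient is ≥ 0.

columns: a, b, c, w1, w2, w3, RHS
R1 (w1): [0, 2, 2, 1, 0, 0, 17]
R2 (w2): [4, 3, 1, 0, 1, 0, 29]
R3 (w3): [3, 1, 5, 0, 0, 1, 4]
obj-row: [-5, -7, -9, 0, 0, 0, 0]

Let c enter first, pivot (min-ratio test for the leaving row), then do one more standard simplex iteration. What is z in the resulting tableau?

28

Ratio test on column c — row 1: 17/2 = 17/2; row 2: 29/1 = 29; row 3: 4/5 = 4/5. Minimum is 4/5 at row 3 (w3 leaves); pivot element 5.
Pivot on row 3; the obj-row RHS becomes 0 − (-9)·(4/5) = 36/5.
Next entering variable (most negative obj-row entry -26/5): b.
Ratio test on column b — row 1: (77/5)/(8/5) = 77/8; row 2: (141/5)/(14/5) = 141/14; row 3: (4/5)/(1/5) = 4. Minimum is 4 at row 3 (c leaves); pivot element 1/5.
After the second pivot the obj-row RHS is 36/5 − (-26/5)·4 = 28.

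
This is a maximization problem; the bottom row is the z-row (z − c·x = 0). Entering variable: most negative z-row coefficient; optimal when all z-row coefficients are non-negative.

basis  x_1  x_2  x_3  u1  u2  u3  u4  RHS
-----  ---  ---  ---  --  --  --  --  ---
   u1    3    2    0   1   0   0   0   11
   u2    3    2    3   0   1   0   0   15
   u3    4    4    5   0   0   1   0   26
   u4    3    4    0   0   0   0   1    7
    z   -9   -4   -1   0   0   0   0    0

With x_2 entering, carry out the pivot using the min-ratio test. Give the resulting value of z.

7

Ratio test on column x_2 — row 1: 11/2 = 11/2; row 2: 15/2 = 15/2; row 3: 26/4 = 13/2; row 4: 7/4 = 7/4. Minimum is 7/4 at row 4 (u4 leaves); pivot element 4.
Pivot on row 4; the z-row RHS becomes 0 − (-4)·(7/4) = 7.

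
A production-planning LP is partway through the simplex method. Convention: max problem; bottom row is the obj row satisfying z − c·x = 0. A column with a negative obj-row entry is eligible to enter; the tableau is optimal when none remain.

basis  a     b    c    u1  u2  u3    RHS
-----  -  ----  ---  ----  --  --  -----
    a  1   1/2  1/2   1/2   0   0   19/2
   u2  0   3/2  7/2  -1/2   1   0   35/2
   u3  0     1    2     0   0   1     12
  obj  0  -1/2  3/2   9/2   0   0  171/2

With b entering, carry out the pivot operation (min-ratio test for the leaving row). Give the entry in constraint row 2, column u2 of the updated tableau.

Ratio test on column b — row 1: (19/2)/(1/2) = 19; row 2: (35/2)/(3/2) = 35/3; row 3: 12/1 = 12. Minimum is 35/3 at row 2 (u2 leaves); pivot element 3/2.
Divide row 2 by 3/2; eliminate column b from the other rows.
In the new row 2, the u2 entry is the old entry divided by the pivot: 1/(3/2) = 2/3.

2/3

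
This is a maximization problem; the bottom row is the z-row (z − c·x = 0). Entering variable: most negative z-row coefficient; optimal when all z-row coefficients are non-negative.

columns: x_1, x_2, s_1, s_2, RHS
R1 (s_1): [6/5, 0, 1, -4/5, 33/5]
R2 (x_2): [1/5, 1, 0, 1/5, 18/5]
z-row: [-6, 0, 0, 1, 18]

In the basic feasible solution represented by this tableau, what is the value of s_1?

33/5

s_1 is basic (row 1); its value is the RHS of that row, 33/5.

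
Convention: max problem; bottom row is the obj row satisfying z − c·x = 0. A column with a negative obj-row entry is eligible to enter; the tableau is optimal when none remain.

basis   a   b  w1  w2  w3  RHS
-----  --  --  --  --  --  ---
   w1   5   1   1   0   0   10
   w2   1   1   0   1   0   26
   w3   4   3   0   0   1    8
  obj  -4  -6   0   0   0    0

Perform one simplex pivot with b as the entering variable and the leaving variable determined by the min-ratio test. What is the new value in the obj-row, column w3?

Ratio test on column b — row 1: 10/1 = 10; row 2: 26/1 = 26; row 3: 8/3 = 8/3. Minimum is 8/3 at row 3 (w3 leaves); pivot element 3.
Divide row 3 by 3; eliminate column b from the other rows.
obj-row update in column w3: 0 − (-6)·(1/3) = 2.

2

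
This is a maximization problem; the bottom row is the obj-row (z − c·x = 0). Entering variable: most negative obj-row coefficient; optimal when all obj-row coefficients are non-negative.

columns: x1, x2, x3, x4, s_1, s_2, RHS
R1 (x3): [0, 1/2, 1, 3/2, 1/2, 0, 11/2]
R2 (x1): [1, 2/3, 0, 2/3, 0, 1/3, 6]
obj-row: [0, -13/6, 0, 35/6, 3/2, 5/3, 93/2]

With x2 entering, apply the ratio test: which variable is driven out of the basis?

x1

Column x2 entries and ratios — x3: (11/2)/(1/2) = 11; x1: 6/(2/3) = 9.
Smallest ratio is 9 in the row of x1, so x1 leaves.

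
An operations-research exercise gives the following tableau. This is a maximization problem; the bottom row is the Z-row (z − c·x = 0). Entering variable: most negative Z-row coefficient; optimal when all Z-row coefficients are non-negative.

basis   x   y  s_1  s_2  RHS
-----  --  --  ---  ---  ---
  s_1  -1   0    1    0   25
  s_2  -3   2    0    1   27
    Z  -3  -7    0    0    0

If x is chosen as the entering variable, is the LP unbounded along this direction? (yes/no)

yes

Every constraint-row entry in column x is ≤ 0, so increasing x is unbounded.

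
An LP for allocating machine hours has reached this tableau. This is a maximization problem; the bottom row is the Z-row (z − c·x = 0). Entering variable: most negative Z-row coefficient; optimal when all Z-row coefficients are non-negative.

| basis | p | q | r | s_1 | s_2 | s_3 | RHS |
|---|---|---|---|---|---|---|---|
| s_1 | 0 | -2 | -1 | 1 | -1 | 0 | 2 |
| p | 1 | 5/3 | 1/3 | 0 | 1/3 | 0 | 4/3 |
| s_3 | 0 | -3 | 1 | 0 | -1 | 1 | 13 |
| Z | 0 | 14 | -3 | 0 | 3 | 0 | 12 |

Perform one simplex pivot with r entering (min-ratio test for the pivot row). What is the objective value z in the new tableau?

Ratio test on column r — row 1: entry -1 ≤ 0; row 2: (4/3)/(1/3) = 4; row 3: 13/1 = 13. Minimum is 4 at row 2 (p leaves); pivot element 1/3.
Pivot on row 2; the Z-row RHS becomes 12 − (-3)·4 = 24.

24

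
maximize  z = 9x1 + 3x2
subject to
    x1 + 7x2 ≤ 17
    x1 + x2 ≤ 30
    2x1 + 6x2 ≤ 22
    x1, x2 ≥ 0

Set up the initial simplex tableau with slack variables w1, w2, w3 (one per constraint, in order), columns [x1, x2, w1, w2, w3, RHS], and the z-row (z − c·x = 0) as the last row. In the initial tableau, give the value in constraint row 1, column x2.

7

Constraint 1 has coefficient 7 on x2.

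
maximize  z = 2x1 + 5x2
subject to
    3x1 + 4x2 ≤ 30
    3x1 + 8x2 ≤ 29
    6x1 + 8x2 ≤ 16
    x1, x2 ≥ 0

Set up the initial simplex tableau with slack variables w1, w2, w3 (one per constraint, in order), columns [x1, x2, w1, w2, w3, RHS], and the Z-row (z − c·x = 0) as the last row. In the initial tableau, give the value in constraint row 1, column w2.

Slack w2 belongs to constraint 2; its column is the unit vector e_2, so the entry in row 1 is 0.

0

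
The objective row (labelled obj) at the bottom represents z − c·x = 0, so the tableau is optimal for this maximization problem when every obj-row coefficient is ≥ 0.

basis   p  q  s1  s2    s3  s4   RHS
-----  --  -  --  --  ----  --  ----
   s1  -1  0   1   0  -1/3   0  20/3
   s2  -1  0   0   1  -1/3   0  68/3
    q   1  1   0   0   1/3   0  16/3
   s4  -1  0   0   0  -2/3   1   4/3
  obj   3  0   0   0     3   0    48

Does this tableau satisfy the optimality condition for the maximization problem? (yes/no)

Every obj-row coefficient is ≥ 0, so the tableau is optimal.

yes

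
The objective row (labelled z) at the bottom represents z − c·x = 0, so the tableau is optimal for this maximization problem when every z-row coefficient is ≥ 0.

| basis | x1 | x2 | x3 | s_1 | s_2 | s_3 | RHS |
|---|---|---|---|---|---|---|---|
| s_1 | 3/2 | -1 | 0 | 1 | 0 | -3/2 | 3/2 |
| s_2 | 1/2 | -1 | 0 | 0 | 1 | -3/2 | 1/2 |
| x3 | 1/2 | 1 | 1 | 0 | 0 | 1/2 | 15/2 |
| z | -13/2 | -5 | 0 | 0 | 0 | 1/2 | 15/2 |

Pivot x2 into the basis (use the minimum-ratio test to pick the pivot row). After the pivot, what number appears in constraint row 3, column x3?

1

Ratio test on column x2 — row 1: entry -1 ≤ 0; row 2: entry -1 ≤ 0; row 3: (15/2)/1 = 15/2. Minimum is 15/2 at row 3 (x3 leaves); pivot element 1.
Divide row 3 by 1; eliminate column x2 from the other rows.
In the new row 3, the x3 entry is the old entry divided by the pivot: 1/1 = 1.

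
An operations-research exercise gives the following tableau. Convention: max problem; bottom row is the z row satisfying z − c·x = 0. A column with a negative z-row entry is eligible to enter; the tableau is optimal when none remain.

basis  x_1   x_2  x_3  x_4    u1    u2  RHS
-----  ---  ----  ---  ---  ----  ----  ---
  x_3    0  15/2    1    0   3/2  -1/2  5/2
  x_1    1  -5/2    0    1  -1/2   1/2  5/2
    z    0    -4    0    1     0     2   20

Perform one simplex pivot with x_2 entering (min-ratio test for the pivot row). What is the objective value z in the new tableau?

64/3

Ratio test on column x_2 — row 1: (5/2)/(15/2) = 1/3; row 2: entry -5/2 ≤ 0. Minimum is 1/3 at row 1 (x_3 leaves); pivot element 15/2.
Pivot on row 1; the z-row RHS becomes 20 − (-4)·(1/3) = 64/3.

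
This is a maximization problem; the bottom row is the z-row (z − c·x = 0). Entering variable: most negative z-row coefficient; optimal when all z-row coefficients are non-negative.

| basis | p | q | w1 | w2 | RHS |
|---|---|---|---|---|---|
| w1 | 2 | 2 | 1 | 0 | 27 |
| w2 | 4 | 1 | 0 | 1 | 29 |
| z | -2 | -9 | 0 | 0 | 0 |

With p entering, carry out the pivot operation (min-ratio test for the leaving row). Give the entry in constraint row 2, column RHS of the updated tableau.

29/4

Ratio test on column p — row 1: 27/2 = 27/2; row 2: 29/4 = 29/4. Minimum is 29/4 at row 2 (w2 leaves); pivot element 4.
Divide row 2 by 4; eliminate column p from the other rows.
In the new row 2, the RHS entry is the old entry divided by the pivot: 29/4 = 29/4.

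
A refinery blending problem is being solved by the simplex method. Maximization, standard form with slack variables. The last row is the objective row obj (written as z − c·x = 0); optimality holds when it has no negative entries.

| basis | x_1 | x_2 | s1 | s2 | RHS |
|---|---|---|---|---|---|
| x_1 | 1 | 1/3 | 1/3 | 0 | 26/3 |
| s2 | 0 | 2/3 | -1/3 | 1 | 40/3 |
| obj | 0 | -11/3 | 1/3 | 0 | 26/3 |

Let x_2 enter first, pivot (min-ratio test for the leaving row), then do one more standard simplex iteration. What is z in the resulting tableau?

88

Ratio test on column x_2 — row 1: (26/3)/(1/3) = 26; row 2: (40/3)/(2/3) = 20. Minimum is 20 at row 2 (s2 leaves); pivot element 2/3.
Pivot on row 2; the obj-row RHS becomes 26/3 − (-11/3)·20 = 82.
Next entering variable (most negative obj-row entry -3/2): s1.
Ratio test on column s1 — row 1: 2/(1/2) = 4; row 2: entry -1/2 ≤ 0. Minimum is 4 at row 1 (x_1 leaves); pivot element 1/2.
After the second pivot the obj-row RHS is 82 − (-3/2)·4 = 88.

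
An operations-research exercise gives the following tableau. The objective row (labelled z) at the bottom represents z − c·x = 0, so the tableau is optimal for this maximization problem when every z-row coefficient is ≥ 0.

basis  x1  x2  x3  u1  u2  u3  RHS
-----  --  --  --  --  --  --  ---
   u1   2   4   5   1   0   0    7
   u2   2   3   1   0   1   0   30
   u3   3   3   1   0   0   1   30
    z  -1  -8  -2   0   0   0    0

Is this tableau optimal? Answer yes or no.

The z-row has a negative entry -8 in column x2, so it is not optimal.

no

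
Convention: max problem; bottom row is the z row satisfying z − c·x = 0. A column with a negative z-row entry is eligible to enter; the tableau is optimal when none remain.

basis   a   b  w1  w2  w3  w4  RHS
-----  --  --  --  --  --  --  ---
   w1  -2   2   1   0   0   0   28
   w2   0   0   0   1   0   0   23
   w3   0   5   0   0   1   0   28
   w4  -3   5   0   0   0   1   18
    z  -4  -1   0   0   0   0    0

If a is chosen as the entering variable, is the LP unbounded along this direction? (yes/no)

yes

Every constraint-row entry in column a is ≤ 0, so increasing a is unbounded.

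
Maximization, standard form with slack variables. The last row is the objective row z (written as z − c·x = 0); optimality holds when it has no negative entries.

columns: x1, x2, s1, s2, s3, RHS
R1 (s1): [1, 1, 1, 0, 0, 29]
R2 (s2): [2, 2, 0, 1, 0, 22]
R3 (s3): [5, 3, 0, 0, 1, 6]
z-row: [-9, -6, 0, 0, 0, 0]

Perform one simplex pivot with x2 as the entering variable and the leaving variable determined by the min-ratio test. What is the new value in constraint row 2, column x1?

-4/3

Ratio test on column x2 — row 1: 29/1 = 29; row 2: 22/2 = 11; row 3: 6/3 = 2. Minimum is 2 at row 3 (s3 leaves); pivot element 3.
Divide row 3 by 3; eliminate column x2 from the other rows.
Row 2 update in column x1: 2 − 2·(5/3) = -4/3.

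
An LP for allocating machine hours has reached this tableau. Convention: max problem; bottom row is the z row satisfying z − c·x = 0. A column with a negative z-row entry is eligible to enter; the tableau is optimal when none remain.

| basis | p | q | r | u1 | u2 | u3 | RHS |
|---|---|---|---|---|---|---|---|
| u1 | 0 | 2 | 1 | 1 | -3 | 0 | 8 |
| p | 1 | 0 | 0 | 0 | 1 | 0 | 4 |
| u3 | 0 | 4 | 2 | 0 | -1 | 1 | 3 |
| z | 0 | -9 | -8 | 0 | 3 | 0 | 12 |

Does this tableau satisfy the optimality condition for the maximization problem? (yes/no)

no

The z-row has a negative entry -9 in column q, so it is not optimal.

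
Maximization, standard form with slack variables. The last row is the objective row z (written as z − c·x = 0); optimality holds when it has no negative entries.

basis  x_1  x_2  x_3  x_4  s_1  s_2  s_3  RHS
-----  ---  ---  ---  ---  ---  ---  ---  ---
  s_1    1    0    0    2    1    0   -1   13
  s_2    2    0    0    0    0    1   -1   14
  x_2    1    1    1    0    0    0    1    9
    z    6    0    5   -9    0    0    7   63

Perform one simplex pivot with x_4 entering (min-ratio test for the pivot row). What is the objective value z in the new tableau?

Ratio test on column x_4 — row 1: 13/2 = 13/2; row 2: entry 0 ≤ 0; row 3: entry 0 ≤ 0. Minimum is 13/2 at row 1 (s_1 leaves); pivot element 2.
Pivot on row 1; the z-row RHS becomes 63 − (-9)·(13/2) = 243/2.

243/2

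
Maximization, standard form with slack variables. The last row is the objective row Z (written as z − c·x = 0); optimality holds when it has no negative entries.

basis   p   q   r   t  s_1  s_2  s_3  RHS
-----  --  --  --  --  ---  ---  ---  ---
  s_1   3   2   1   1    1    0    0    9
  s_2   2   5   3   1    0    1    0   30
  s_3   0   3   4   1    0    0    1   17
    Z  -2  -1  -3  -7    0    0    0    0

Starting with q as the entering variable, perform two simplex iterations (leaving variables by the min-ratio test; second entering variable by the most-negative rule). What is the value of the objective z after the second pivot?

Ratio test on column q — row 1: 9/2 = 9/2; row 2: 30/5 = 6; row 3: 17/3 = 17/3. Minimum is 9/2 at row 1 (s_1 leaves); pivot element 2.
Pivot on row 1; the Z-row RHS becomes 0 − (-1)·(9/2) = 9/2.
Next entering variable (most negative Z-row entry -13/2): t.
Ratio test on column t — row 1: (9/2)/(1/2) = 9; row 2: entry -3/2 ≤ 0; row 3: entry -1/2 ≤ 0. Minimum is 9 at row 1 (q leaves); pivot element 1/2.
After the second pivot the Z-row RHS is 9/2 − (-13/2)·9 = 63.

63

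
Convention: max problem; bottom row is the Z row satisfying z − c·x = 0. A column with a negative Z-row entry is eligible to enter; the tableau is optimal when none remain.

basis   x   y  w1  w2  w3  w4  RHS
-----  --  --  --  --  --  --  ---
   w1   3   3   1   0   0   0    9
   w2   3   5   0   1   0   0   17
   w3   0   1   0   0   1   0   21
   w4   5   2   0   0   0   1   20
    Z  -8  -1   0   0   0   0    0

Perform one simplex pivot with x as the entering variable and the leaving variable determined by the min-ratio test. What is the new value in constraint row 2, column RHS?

8

Ratio test on column x — row 1: 9/3 = 3; row 2: 17/3 = 17/3; row 3: entry 0 ≤ 0; row 4: 20/5 = 4. Minimum is 3 at row 1 (w1 leaves); pivot element 3.
Divide row 1 by 3; eliminate column x from the other rows.
Row 2 update in column RHS: 17 − 3·3 = 8.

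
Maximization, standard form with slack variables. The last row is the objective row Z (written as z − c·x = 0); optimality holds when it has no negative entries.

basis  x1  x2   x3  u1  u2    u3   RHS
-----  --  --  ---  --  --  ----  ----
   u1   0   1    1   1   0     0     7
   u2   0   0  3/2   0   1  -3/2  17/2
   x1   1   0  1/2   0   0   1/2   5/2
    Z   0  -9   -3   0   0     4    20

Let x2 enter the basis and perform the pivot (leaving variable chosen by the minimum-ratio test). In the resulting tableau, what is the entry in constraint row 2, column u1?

0

Ratio test on column x2 — row 1: 7/1 = 7; row 2: entry 0 ≤ 0; row 3: entry 0 ≤ 0. Minimum is 7 at row 1 (u1 leaves); pivot element 1.
Divide row 1 by 1; eliminate column x2 from the other rows.
Row 2 update in column u1: 0 − 0·1 = 0.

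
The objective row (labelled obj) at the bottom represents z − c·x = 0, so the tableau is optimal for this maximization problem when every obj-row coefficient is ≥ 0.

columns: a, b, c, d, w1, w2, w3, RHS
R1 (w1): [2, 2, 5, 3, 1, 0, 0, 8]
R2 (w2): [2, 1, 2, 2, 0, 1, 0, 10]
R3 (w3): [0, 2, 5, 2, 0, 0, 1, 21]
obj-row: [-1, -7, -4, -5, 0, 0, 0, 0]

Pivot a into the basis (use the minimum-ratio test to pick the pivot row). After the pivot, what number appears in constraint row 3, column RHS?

Ratio test on column a — row 1: 8/2 = 4; row 2: 10/2 = 5; row 3: entry 0 ≤ 0. Minimum is 4 at row 1 (w1 leaves); pivot element 2.
Divide row 1 by 2; eliminate column a from the other rows.
Row 3 update in column RHS: 21 − 0·4 = 21.

21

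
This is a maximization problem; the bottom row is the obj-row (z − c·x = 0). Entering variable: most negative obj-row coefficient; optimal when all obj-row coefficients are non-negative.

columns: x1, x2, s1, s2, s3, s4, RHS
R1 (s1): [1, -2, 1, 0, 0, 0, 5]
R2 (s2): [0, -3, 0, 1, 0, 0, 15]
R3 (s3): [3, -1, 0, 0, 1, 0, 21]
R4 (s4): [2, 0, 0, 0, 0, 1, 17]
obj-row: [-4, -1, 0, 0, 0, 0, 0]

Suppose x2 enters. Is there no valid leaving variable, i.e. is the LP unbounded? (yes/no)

Every constraint-row entry in column x2 is ≤ 0, so increasing x2 is unbounded.

yes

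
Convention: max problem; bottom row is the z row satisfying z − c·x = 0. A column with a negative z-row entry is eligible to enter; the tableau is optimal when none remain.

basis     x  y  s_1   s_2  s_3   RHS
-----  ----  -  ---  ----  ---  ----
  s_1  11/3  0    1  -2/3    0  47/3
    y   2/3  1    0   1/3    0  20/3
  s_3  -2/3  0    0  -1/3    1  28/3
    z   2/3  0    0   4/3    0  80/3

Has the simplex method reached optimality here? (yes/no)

Every z-row coefficient is ≥ 0, so the tableau is optimal.

yes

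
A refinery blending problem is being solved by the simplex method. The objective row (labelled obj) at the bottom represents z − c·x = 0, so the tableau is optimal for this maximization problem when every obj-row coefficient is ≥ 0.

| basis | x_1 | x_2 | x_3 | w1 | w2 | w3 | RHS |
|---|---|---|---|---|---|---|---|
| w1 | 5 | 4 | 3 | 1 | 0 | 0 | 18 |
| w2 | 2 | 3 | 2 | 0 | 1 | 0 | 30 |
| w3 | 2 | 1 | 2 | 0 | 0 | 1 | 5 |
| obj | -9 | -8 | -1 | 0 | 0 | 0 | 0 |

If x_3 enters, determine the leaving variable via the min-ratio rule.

Column x_3 entries and ratios — w1: 18/3 = 6; w2: 30/2 = 15; w3: 5/2 = 5/2.
Smallest ratio is 5/2 in the row of w3, so w3 leaves.

w3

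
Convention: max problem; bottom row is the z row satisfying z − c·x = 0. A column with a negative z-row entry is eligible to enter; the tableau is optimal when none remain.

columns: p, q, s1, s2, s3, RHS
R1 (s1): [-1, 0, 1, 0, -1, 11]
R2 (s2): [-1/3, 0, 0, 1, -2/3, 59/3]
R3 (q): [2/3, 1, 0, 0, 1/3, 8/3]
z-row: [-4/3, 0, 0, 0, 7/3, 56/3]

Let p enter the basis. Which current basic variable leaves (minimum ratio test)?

q

Column p entries and ratios — s1: -1 ≤ 0, skip; s2: -1/3 ≤ 0, skip; q: (8/3)/(2/3) = 4.
Smallest ratio is 4 in the row of q, so q leaves.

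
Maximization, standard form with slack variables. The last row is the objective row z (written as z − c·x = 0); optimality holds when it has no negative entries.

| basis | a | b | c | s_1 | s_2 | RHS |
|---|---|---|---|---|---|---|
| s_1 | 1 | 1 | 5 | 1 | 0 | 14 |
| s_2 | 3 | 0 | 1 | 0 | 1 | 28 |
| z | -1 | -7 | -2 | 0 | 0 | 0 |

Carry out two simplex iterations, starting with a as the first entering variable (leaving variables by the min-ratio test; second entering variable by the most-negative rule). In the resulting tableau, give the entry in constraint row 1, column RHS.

Ratio test on column a — row 1: 14/1 = 14; row 2: 28/3 = 28/3. Minimum is 28/3 at row 2 (s_2 leaves); pivot element 3.
Divide row 2 by 3; eliminate column a from the other rows.
Second iteration: most negative z-row entry is -7 in column b, so b enters.
Ratio test on column b — row 1: (14/3)/1 = 14/3; row 2: entry 0 ≤ 0. Minimum is 14/3 at row 1 (s_1 leaves); pivot element 1.
Divide row 1 by 1; eliminate column b from the other rows.
After both pivots, the entry at constraint row 1, column RHS is 14/3.

14/3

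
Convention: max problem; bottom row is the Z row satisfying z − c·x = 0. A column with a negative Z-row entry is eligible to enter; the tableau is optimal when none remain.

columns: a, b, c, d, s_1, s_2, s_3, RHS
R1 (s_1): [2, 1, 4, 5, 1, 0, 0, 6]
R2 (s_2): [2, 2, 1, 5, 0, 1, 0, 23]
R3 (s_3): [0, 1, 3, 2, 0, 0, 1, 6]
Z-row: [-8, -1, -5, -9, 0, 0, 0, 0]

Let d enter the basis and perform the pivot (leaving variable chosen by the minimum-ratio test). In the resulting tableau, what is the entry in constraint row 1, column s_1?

1/5

Ratio test on column d — row 1: 6/5 = 6/5; row 2: 23/5 = 23/5; row 3: 6/2 = 3. Minimum is 6/5 at row 1 (s_1 leaves); pivot element 5.
Divide row 1 by 5; eliminate column d from the other rows.
In the new row 1, the s_1 entry is the old entry divided by the pivot: 1/5 = 1/5.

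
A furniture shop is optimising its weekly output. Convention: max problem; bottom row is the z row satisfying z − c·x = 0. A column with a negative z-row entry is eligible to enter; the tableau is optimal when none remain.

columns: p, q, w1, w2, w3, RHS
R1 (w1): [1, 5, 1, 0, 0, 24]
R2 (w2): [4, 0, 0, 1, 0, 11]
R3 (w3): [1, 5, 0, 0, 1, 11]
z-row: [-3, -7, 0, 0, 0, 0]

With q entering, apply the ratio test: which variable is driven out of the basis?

w3

Column q entries and ratios — w1: 24/5 = 24/5; w2: 0 ≤ 0, skip; w3: 11/5 = 11/5.
Smallest ratio is 11/5 in the row of w3, so w3 leaves.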